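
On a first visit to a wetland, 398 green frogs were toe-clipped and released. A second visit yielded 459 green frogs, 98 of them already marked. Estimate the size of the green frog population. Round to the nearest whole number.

N ≈ 1864

Lincoln-Petersen assumes M/N = R/C, so N = M·C / R.
N = (398 × 459) / 98 = 182682 / 98 ≈ 1864.1 → 1864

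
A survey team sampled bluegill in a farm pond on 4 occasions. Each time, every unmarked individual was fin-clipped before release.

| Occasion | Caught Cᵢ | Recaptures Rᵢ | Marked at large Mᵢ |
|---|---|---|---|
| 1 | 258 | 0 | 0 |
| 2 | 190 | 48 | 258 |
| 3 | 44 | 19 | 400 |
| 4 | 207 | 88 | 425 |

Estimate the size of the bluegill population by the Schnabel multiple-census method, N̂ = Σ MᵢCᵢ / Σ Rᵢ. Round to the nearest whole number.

Σ MᵢCᵢ = 0·258 + 258·190 + 400·44 + 425·207 = 0 + 49020 + 17600 + 87975 = 154595
Σ Rᵢ = 0 + 48 + 19 + 88 = 155
N̂ = 154595 / 155 ≈ 997.4 → 997

N ≈ 997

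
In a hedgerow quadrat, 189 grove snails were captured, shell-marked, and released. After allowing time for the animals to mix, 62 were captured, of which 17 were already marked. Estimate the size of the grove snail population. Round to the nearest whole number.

N ≈ 689

The marked fraction in the recapture sample should equal the marked fraction in the population: 17/62 = 189/N.
N = (189 × 62) / 17 = 11718 / 17 ≈ 689.3 → 689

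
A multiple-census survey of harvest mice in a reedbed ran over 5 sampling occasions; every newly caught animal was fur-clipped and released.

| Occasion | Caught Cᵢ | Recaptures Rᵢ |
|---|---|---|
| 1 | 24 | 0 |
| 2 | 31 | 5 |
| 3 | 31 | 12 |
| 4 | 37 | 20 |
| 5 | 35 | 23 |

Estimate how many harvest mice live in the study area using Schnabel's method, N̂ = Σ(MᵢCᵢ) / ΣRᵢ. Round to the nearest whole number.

Marked at large before each occasion: Mᵢ = Σⱼ<ᵢ (Cⱼ − Rⱼ) → M1=0, M2=24, M3=50, M4=69, M5=86
Σ MᵢCᵢ = 0·24 + 24·31 + 50·31 + 69·37 + 86·35 = 0 + 744 + 1550 + 2553 + 3010 = 7857
Σ Rᵢ = 0 + 5 + 12 + 20 + 23 = 60
N̂ = 7857 / 60 ≈ 130.9 → 131

N ≈ 131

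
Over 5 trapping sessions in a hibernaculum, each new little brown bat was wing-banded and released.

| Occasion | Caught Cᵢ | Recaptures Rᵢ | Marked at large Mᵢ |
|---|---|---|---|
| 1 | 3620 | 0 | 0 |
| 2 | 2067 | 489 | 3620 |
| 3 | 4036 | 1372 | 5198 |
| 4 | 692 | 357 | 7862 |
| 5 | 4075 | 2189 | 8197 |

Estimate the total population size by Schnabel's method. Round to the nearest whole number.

Σ MᵢCᵢ = 0·3620 + 3620·2067 + 5198·4036 + 7862·692 + 8197·4075 = 0 + 7482540 + 20979128 + 5440504 + 33402775 = 67304947
Σ Rᵢ = 0 + 489 + 1372 + 357 + 2189 = 4407
N̂ = 67304947 / 4407 ≈ 15272.3 → 15272

N ≈ 15,272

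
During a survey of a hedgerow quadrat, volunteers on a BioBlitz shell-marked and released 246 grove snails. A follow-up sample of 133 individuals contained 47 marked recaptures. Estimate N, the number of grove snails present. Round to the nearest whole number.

N ≈ 696

N = (246 × 133) / 47 = 32718 / 47 ≈ 696.1 → 696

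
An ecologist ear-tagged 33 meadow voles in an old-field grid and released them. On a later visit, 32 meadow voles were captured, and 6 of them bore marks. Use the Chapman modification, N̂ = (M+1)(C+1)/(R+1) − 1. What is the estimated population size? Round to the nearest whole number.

N ≈ 159

N̂ = (33+1)(32+1)/(6+1) − 1 = 34·33/7 − 1
= 1122/7 − 1 ≈ 160.3 − 1 ≈ 159.3 → 159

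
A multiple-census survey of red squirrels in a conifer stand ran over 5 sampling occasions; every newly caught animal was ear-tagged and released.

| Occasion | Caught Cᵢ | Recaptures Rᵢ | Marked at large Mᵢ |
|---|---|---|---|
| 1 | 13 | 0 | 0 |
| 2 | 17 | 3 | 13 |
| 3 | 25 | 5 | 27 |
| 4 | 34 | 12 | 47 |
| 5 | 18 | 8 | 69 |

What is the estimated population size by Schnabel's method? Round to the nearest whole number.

N ≈ 133

Σ MᵢCᵢ = 0·13 + 13·17 + 27·25 + 47·34 + 69·18 = 0 + 221 + 675 + 1598 + 1242 = 3736
Σ Rᵢ = 0 + 3 + 5 + 12 + 8 = 28
N̂ = 3736 / 28 ≈ 133.4 → 133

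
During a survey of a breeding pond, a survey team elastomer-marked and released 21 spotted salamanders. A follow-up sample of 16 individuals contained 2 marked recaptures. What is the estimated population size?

N = 168

N = (21 × 16) / 2 = 336 / 2 = 168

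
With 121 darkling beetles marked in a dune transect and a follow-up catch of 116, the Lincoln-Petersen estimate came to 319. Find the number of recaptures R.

From N = M·C/R: R = M·C / N = 121·116 / 319 = 14036 / 319 = 44.

R = 44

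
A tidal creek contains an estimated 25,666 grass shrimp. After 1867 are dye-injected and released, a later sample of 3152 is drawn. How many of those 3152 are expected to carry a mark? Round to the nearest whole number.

expected recaptures ≈ 229

Expected recaptures E[R] = M·C / N.
E[R] = 1867 × 3152 / 25666 = 5884784 / 25666 ≈ 229.3 → 229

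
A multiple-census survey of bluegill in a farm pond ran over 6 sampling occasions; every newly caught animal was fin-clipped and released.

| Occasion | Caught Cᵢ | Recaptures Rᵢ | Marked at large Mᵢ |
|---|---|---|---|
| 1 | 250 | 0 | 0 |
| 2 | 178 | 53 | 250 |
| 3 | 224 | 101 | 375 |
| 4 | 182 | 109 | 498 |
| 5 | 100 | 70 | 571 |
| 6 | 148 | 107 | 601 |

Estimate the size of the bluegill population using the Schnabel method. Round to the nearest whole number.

N ≈ 830

Σ MᵢCᵢ = 0·250 + 250·178 + 375·224 + 498·182 + 571·100 + 601·148 = 0 + 44500 + 84000 + 90636 + 57100 + 88948 = 365184
Σ Rᵢ = 0 + 53 + 101 + 109 + 70 + 107 = 440
N̂ = 365184 / 440 ≈ 830.0 → 830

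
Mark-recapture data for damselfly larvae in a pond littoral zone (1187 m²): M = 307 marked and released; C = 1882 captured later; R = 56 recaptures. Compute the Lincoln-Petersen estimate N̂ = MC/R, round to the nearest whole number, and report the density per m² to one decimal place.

N̂ = 307·1882/56 = 577774/56 ≈ 10317.4 → 10317
Density = N̂ / area = 10317 / 1187 ≈ 8.69 → 8.7 per m²

density ≈ 8.7 damselfly larvae per m²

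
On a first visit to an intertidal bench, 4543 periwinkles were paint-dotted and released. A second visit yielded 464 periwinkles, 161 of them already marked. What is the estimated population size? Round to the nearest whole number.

N = (4543 × 464) / 161 = 2107952 / 161 ≈ 13092.9 → 13093

N ≈ 13,093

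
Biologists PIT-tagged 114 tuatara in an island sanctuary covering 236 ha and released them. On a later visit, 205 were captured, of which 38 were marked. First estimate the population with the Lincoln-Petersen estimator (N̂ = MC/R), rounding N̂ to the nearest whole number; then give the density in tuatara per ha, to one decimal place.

density ≈ 2.6 tuatara per ha

N̂ = 114·205/38 = 23370/38 = 615
Density = N̂ / area = 615 / 236 ≈ 2.61 → 2.6 per ha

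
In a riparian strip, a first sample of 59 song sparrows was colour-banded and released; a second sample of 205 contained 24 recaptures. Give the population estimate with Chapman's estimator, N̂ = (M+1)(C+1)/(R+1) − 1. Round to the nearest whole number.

N̂ = (59+1)(205+1)/(24+1) − 1 = 60·206/25 − 1
= 12360/25 − 1 ≈ 494.4 − 1 ≈ 493.4 → 493

N ≈ 493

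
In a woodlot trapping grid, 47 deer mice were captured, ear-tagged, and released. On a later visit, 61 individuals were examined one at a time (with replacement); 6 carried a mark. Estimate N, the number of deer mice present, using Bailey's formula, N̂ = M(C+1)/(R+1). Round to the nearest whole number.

N̂ = 47·(61+1)/(6+1) = 47·62/7 = 2914/7 ≈ 416.3 → 416

N ≈ 416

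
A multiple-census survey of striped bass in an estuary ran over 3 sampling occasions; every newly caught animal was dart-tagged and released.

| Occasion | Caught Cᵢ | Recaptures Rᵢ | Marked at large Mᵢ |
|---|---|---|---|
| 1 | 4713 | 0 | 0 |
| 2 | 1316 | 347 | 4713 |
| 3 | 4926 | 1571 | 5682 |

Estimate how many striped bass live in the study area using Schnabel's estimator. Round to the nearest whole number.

N ≈ 17,827

Σ MᵢCᵢ = 0·4713 + 4713·1316 + 5682·4926 = 0 + 6202308 + 27989532 = 34191840
Σ Rᵢ = 0 + 347 + 1571 = 1918
N̂ = 34191840 / 1918 ≈ 17826.8 → 17827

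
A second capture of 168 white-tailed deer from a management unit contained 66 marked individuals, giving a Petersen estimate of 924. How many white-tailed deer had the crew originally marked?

M = 363

From N = M·C/R: M = N·R / C = 924·66 / 168 = 60984 / 168 = 363.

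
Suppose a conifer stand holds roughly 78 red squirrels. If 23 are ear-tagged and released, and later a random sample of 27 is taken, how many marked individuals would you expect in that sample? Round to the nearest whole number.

expected recaptures ≈ 8

Expected recaptures E[R] = M·C / N.
E[R] = 23 × 27 / 78 = 621 / 78 ≈ 8.0 → 8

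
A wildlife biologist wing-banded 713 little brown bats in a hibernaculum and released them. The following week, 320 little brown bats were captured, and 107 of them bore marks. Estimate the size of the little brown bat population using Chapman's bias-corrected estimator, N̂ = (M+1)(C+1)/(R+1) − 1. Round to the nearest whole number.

N ≈ 2121

N̂ = (713+1)(320+1)/(107+1) − 1 = 714·321/108 − 1
= 229194/108 − 1 ≈ 2122.2 − 1 ≈ 2121.2 → 2121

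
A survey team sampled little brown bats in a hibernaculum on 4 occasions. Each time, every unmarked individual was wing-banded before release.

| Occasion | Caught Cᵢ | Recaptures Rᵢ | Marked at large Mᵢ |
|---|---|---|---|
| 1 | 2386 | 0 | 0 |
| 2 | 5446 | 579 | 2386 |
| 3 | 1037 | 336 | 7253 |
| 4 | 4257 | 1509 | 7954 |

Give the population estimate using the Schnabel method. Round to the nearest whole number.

N ≈ 22,432

Σ MᵢCᵢ = 0·2386 + 2386·5446 + 7253·1037 + 7954·4257 = 0 + 12994156 + 7521361 + 33860178 = 54375695
Σ Rᵢ = 0 + 579 + 336 + 1509 = 2424
N̂ = 54375695 / 2424 ≈ 22432.2 → 22432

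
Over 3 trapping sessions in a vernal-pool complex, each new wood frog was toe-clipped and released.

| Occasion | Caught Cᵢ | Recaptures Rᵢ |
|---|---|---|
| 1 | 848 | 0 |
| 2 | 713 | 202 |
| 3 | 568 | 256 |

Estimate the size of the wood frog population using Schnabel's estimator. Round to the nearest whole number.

N ≈ 3006

Marked at large before each occasion: Mᵢ = Σⱼ<ᵢ (Cⱼ − Rⱼ) → M1=0, M2=848, M3=1359
Σ MᵢCᵢ = 0·848 + 848·713 + 1359·568 = 0 + 604624 + 771912 = 1376536
Σ Rᵢ = 0 + 202 + 256 = 458
N̂ = 1376536 / 458 ≈ 3005.5 → 3006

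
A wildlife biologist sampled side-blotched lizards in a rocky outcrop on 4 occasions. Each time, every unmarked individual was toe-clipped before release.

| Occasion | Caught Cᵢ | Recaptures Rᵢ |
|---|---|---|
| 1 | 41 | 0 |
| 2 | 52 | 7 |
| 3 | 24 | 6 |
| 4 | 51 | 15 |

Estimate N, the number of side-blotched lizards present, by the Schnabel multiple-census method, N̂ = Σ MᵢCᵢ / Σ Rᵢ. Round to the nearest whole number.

Marked at large before each occasion: Mᵢ = Σⱼ<ᵢ (Cⱼ − Rⱼ) → M1=0, M2=41, M3=86, M4=104
Σ MᵢCᵢ = 0·41 + 41·52 + 86·24 + 104·51 = 0 + 2132 + 2064 + 5304 = 9500
Σ Rᵢ = 0 + 7 + 6 + 15 = 28
N̂ = 9500 / 28 ≈ 339.3 → 339

N ≈ 339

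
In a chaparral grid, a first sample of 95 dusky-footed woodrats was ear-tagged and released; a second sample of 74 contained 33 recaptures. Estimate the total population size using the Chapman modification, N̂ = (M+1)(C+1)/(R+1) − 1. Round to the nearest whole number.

N ≈ 211

N̂ = (95+1)(74+1)/(33+1) − 1 = 96·75/34 − 1
= 7200/34 − 1 ≈ 211.8 − 1 ≈ 210.8 → 211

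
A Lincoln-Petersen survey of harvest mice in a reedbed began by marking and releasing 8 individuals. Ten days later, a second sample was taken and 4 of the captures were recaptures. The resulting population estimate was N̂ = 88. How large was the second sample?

From N = M·C/R: C = N·R / M = 88·4 / 8 = 352 / 8 = 44.

C = 44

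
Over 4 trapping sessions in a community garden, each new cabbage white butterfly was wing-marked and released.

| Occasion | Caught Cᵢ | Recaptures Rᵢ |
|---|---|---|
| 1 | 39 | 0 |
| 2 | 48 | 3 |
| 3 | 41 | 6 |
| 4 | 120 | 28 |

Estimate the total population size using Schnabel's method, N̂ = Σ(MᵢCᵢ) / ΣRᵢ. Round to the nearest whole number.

Marked at large before each occasion: Mᵢ = Σⱼ<ᵢ (Cⱼ − Rⱼ) → M1=0, M2=39, M3=84, M4=119
Σ MᵢCᵢ = 0·39 + 39·48 + 84·41 + 119·120 = 0 + 1872 + 3444 + 14280 = 19596
Σ Rᵢ = 0 + 3 + 6 + 28 = 37
N̂ = 19596 / 37 ≈ 529.6 → 530

N ≈ 530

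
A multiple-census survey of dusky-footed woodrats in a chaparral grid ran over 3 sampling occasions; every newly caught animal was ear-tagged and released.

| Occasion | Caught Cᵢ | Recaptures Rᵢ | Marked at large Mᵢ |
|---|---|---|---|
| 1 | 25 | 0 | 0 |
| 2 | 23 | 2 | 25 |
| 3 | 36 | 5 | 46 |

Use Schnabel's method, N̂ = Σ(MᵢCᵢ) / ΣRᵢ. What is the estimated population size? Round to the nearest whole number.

N ≈ 319

Σ MᵢCᵢ = 0·25 + 25·23 + 46·36 = 0 + 575 + 1656 = 2231
Σ Rᵢ = 0 + 2 + 5 = 7
N̂ = 2231 / 7 ≈ 318.7 → 319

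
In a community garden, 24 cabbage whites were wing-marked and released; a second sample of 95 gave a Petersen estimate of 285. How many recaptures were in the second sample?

From N = M·C/R: R = M·C / N = 24·95 / 285 = 2280 / 285 = 8.

R = 8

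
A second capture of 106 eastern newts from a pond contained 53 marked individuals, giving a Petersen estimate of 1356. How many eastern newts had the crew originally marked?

From N = M·C/R: M = N·R / C = 1356·53 / 106 = 71868 / 106 = 678.

M = 678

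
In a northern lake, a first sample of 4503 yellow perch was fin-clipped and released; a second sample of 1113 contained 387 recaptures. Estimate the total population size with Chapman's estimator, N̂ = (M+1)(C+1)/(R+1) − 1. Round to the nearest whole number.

N ≈ 12,931

N̂ = (4503+1)(1113+1)/(387+1) − 1 = 4504·1114/388 − 1
= 5017456/388 − 1 ≈ 12931.6 − 1 ≈ 12930.6 → 12931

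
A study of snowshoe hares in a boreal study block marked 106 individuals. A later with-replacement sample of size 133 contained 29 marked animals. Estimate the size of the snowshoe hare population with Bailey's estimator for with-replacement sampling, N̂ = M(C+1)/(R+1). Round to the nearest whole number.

N̂ = 106·(133+1)/(29+1) = 106·134/30 = 14204/30 ≈ 473.47 → 473

N ≈ 473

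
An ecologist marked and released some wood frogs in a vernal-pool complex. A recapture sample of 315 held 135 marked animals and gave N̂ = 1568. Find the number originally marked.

M = 672

From N = M·C/R: M = N·R / C = 1568·135 / 315 = 211680 / 315 = 672.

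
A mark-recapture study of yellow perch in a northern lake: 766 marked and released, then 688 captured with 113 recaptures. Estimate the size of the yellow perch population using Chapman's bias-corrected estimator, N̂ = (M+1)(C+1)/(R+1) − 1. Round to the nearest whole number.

N ≈ 4635

N̂ = (766+1)(688+1)/(113+1) − 1 = 767·689/114 − 1
= 528463/114 − 1 ≈ 4635.6 − 1 ≈ 4634.6 → 4635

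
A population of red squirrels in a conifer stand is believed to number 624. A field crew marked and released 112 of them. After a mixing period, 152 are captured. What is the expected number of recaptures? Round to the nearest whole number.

Expected recaptures E[R] = M·C / N.
E[R] = 112 × 152 / 624 = 17024 / 624 ≈ 27.3 → 27

expected recaptures ≈ 27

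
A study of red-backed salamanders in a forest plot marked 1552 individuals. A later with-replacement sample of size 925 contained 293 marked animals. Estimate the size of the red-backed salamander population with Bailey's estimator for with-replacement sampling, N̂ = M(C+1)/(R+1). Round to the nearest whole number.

N̂ = 1552·(925+1)/(293+1) = 1552·926/294 = 1437152/294 ≈ 4888.3 → 4888

N ≈ 4888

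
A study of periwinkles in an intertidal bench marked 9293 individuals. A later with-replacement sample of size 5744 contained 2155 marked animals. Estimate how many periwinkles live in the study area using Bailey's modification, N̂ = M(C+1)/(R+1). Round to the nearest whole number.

N ≈ 24,763

N̂ = 9293·(5744+1)/(2155+1) = 9293·5745/2156 = 53388285/2156 ≈ 24762.7 → 24763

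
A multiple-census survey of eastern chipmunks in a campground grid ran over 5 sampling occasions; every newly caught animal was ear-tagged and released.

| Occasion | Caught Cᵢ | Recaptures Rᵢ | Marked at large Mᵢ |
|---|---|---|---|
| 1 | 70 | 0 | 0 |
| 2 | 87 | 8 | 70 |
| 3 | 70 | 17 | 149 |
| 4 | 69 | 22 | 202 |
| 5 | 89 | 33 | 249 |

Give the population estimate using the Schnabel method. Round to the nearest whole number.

Σ MᵢCᵢ = 0·70 + 70·87 + 149·70 + 202·69 + 249·89 = 0 + 6090 + 10430 + 13938 + 22161 = 52619
Σ Rᵢ = 0 + 8 + 17 + 22 + 33 = 80
N̂ = 52619 / 80 ≈ 657.7 → 658

N ≈ 658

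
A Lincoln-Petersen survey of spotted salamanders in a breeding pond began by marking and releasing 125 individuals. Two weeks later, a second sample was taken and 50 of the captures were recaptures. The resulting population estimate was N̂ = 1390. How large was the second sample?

C = 556

From N = M·C/R: C = N·R / M = 1390·50 / 125 = 69500 / 125 = 556.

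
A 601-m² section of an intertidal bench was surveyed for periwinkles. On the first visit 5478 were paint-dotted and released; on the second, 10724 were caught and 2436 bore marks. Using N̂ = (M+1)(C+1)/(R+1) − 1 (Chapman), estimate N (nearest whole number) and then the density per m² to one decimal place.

density ≈ 40.1 periwinkles per m²

N̂ = 5479·10725/2437 − 1 = 58762275/2437 − 1 ≈ 24111.5 → 24112
Density = N̂ / area = 24112 / 601 ≈ 40.12 → 40.1 per m²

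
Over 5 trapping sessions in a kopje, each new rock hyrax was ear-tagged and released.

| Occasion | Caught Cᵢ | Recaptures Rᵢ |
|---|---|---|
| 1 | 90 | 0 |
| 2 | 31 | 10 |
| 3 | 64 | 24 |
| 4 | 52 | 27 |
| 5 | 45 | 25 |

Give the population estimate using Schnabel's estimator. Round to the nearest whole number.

N ≈ 298

Marked at large before each occasion: Mᵢ = Σⱼ<ᵢ (Cⱼ − Rⱼ) → M1=0, M2=90, M3=111, M4=151, M5=176
Σ MᵢCᵢ = 0·90 + 90·31 + 111·64 + 151·52 + 176·45 = 0 + 2790 + 7104 + 7852 + 7920 = 25666
Σ Rᵢ = 0 + 10 + 24 + 27 + 25 = 86
N̂ = 25666 / 86 ≈ 298.4 → 298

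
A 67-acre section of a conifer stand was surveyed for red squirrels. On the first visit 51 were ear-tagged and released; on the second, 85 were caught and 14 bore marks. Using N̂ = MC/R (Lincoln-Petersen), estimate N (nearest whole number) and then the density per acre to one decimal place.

N̂ = 51·85/14 = 4335/14 ≈ 309.6 → 310
Density = N̂ / area = 310 / 67 ≈ 4.63 → 4.6 per acre

density ≈ 4.6 red squirrels per acre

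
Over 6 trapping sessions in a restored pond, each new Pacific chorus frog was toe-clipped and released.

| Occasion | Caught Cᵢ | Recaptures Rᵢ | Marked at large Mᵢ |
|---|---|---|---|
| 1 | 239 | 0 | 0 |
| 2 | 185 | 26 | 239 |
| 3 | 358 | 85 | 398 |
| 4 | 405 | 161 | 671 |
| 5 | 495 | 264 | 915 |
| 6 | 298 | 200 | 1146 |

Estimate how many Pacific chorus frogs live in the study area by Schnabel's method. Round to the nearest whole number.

N ≈ 1702

Σ MᵢCᵢ = 0·239 + 239·185 + 398·358 + 671·405 + 915·495 + 1146·298 = 0 + 44215 + 142484 + 271755 + 452925 + 341508 = 1252887
Σ Rᵢ = 0 + 26 + 85 + 161 + 264 + 200 = 736
N̂ = 1252887 / 736 ≈ 1702.3 → 1702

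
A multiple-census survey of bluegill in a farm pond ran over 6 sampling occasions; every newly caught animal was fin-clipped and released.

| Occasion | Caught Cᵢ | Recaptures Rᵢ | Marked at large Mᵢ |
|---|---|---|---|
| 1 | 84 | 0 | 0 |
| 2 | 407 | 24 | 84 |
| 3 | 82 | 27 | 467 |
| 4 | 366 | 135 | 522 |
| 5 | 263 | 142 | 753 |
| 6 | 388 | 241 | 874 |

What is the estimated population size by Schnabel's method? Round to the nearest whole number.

Σ MᵢCᵢ = 0·84 + 84·407 + 467·82 + 522·366 + 753·263 + 874·388 = 0 + 34188 + 38294 + 191052 + 198039 + 339112 = 800685
Σ Rᵢ = 0 + 24 + 27 + 135 + 142 + 241 = 569
N̂ = 800685 / 569 ≈ 1407.2 → 1407

N ≈ 1407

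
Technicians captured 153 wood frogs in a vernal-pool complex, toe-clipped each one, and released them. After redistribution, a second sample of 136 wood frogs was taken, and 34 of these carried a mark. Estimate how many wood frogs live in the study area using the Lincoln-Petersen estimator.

N = (153 × 136) / 34 = 20808 / 34 = 612

N = 612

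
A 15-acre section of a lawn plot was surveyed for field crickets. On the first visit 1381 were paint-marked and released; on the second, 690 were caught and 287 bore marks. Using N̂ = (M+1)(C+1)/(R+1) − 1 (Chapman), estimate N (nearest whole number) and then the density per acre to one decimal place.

density ≈ 221.0 field crickets per acre

N̂ = 1382·691/288 − 1 = 954962/288 − 1 ≈ 3314.8 → 3315
Density = N̂ / area = 3315 / 15 = 221.0 per acre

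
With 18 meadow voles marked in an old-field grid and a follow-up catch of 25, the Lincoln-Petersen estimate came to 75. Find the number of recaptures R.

From N = M·C/R: R = M·C / N = 18·25 / 75 = 450 / 75 = 6.

R = 6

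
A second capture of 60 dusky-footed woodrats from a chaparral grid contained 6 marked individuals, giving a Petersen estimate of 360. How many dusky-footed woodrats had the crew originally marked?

M = 36

From N = M·C/R: M = N·R / C = 360·6 / 60 = 2160 / 60 = 36.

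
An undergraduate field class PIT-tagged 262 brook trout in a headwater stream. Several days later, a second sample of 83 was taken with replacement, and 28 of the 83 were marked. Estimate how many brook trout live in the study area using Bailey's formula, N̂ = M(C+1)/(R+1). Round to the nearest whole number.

N ≈ 759

N̂ = 262·(83+1)/(28+1) = 262·84/29 = 22008/29 ≈ 758.9 → 759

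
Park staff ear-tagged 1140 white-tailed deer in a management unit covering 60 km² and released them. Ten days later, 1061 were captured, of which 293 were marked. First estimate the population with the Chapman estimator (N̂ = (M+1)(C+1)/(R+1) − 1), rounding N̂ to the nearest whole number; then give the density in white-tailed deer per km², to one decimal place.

density ≈ 68.7 white-tailed deer per km²

N̂ = 1141·1062/294 − 1 = 1211742/294 − 1 ≈ 4120.6 → 4121
Density = N̂ / area = 4121 / 60 ≈ 68.68 → 68.7 per km²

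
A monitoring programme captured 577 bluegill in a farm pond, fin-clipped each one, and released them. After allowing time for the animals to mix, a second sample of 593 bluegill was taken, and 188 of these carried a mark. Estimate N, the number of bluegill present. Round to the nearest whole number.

N = (577 × 593) / 188 = 342161 / 188 ≈ 1820.0 → 1820

N ≈ 1820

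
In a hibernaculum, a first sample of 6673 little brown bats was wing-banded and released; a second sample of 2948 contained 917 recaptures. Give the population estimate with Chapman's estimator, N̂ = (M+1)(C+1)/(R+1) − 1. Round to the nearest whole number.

N̂ = (6673+1)(2948+1)/(917+1) − 1 = 6674·2949/918 − 1
= 19681626/918 − 1 ≈ 21439.7 − 1 ≈ 21438.7 → 21439

N ≈ 21,439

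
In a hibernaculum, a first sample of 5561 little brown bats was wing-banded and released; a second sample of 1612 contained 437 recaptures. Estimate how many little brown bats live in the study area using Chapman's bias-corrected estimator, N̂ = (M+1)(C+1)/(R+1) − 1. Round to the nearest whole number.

N ≈ 20,482

N̂ = (5561+1)(1612+1)/(437+1) − 1 = 5562·1613/438 − 1
= 8971506/438 − 1 ≈ 20482.9 − 1 ≈ 20481.9 → 20482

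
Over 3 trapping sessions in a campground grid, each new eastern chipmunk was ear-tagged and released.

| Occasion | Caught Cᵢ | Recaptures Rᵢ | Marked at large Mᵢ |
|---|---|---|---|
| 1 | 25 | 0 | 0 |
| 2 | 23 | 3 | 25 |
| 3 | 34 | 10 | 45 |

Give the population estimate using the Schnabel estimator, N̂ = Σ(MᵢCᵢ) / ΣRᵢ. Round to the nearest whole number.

Σ MᵢCᵢ = 0·25 + 25·23 + 45·34 = 0 + 575 + 1530 = 2105
Σ Rᵢ = 0 + 3 + 10 = 13
N̂ = 2105 / 13 ≈ 161.9 → 162

N ≈ 162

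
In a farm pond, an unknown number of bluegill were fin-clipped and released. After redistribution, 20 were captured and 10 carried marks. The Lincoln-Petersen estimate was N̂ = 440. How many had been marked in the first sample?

From N = M·C/R: M = N·R / C = 440·10 / 20 = 4400 / 20 = 220.

M = 220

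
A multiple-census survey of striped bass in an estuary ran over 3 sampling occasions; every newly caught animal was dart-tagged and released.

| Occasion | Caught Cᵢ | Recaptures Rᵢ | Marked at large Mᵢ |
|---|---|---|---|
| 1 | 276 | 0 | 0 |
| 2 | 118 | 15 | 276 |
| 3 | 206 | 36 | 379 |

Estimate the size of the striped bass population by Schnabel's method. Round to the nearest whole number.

Σ MᵢCᵢ = 0·276 + 276·118 + 379·206 = 0 + 32568 + 78074 = 110642
Σ Rᵢ = 0 + 15 + 36 = 51
N̂ = 110642 / 51 ≈ 2169.45 → 2169

N ≈ 2169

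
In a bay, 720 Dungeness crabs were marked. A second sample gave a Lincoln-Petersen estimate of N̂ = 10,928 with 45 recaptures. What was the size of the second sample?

C = 683

From N = M·C/R: C = N·R / M = 10928·45 / 720 = 491760 / 720 = 683.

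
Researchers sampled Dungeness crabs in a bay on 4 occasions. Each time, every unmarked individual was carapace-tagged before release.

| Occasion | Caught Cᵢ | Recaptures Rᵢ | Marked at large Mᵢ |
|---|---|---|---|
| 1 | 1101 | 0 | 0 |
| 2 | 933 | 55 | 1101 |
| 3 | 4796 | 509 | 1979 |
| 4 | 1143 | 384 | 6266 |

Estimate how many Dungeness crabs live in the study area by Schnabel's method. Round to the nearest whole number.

Σ MᵢCᵢ = 0·1101 + 1101·933 + 1979·4796 + 6266·1143 = 0 + 1027233 + 9491284 + 7162038 = 17680555
Σ Rᵢ = 0 + 55 + 509 + 384 = 948
N̂ = 17680555 / 948 ≈ 18650.4 → 18650

N ≈ 18,650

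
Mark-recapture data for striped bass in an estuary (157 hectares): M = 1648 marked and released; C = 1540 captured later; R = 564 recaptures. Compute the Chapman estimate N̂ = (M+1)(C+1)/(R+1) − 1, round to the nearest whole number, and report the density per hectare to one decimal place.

density ≈ 28.6 striped bass per hectare

N̂ = 1649·1541/565 − 1 = 2541109/565 − 1 ≈ 4496.5 → 4497
Density = N̂ / area = 4497 / 157 ≈ 28.64 → 28.6 per hectare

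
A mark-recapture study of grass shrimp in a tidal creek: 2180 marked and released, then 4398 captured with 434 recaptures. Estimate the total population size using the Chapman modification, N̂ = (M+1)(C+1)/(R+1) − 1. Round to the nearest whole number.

N̂ = (2180+1)(4398+1)/(434+1) − 1 = 2181·4399/435 − 1
= 9594219/435 − 1 ≈ 22055.7 − 1 ≈ 22054.7 → 22055

N ≈ 22,055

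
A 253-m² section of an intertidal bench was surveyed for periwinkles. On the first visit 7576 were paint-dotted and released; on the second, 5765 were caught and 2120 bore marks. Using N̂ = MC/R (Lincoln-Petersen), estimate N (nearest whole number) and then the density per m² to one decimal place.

N̂ = 7576·5765/2120 = 43675640/2120 ≈ 20601.7 → 20602
Density = N̂ / area = 20602 / 253 ≈ 81.43 → 81.4 per m²

density ≈ 81.4 periwinkles per m²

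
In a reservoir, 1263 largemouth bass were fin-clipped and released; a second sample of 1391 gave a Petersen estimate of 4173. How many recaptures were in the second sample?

From N = M·C/R: R = M·C / N = 1263·1391 / 4173 = 1756833 / 4173 = 421.

R = 421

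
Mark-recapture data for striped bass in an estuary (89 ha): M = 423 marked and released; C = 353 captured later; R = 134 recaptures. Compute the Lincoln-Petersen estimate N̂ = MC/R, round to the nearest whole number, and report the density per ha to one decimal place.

N̂ = 423·353/134 = 149319/134 ≈ 1114.3 → 1114
Density = N̂ / area = 1114 / 89 ≈ 12.52 → 12.5 per ha

density ≈ 12.5 striped bass per ha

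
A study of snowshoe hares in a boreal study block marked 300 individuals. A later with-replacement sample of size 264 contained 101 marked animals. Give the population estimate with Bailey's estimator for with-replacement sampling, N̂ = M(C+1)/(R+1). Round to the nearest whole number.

N̂ = 300·(264+1)/(101+1) = 300·265/102 = 79500/102 ≈ 779.4 → 779

N ≈ 779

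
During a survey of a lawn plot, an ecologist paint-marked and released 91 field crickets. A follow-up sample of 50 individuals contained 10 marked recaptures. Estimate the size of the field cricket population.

N = 455

Lincoln-Petersen assumes M/N = R/C, so N = M·C / R.
N = (91 × 50) / 10 = 4550 / 10 = 455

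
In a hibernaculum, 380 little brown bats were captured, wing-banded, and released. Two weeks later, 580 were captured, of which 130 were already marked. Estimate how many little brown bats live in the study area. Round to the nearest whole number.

N ≈ 1695

Lincoln-Petersen assumes M/N = R/C, so N = M·C / R.
N = (380 × 580) / 130 = 220400 / 130 ≈ 1695.4 → 1695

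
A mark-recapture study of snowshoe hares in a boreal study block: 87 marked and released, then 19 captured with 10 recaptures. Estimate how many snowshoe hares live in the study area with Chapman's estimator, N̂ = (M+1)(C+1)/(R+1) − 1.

N̂ = (87+1)(19+1)/(10+1) − 1 = 88·20/11 − 1
= 1760/11 − 1 = 160 − 1 = 159

N = 159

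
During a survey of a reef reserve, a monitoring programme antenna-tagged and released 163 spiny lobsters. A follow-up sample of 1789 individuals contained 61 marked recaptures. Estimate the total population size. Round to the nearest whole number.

N ≈ 4780

N = (163 × 1789) / 61 = 291607 / 61 ≈ 4780.4 → 4780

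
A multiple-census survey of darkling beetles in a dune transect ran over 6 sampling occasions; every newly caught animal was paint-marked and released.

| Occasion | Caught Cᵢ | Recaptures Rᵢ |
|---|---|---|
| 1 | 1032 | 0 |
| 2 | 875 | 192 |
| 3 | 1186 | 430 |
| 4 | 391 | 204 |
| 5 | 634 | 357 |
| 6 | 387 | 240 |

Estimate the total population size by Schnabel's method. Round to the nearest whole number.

Marked at large before each occasion: Mᵢ = Σⱼ<ᵢ (Cⱼ − Rⱼ) → M1=0, M2=1032, M3=1715, M4=2471, M5=2658, M6=2935
Σ MᵢCᵢ = 0·1032 + 1032·875 + 1715·1186 + 2471·391 + 2658·634 + 2935·387 = 0 + 903000 + 2033990 + 966161 + 1685172 + 1135845 = 6724168
Σ Rᵢ = 0 + 192 + 430 + 204 + 357 + 240 = 1423
N̂ = 6724168 / 1423 ≈ 4725.3 → 4725

N ≈ 4725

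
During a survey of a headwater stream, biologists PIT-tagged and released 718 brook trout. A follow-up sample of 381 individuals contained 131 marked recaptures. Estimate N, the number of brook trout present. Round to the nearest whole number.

N ≈ 2088

N = (718 × 381) / 131 = 273558 / 131 ≈ 2088.2 → 2088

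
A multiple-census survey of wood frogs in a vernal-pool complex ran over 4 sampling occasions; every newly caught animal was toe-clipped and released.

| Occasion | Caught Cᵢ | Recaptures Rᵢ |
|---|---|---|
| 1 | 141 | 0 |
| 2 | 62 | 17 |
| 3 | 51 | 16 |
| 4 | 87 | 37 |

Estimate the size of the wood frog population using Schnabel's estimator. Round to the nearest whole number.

N ≈ 535

Marked at large before each occasion: Mᵢ = Σⱼ<ᵢ (Cⱼ − Rⱼ) → M1=0, M2=141, M3=186, M4=221
Σ MᵢCᵢ = 0·141 + 141·62 + 186·51 + 221·87 = 0 + 8742 + 9486 + 19227 = 37455
Σ Rᵢ = 0 + 17 + 16 + 37 = 70
N̂ = 37455 / 70 ≈ 535.1 → 535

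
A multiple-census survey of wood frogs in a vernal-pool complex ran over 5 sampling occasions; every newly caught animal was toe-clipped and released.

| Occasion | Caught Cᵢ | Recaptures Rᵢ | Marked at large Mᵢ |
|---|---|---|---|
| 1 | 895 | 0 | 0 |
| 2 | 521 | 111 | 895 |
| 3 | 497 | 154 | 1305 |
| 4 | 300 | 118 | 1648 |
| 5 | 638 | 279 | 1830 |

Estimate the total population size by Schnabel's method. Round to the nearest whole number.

N ≈ 4195

Σ MᵢCᵢ = 0·895 + 895·521 + 1305·497 + 1648·300 + 1830·638 = 0 + 466295 + 648585 + 494400 + 1167540 = 2776820
Σ Rᵢ = 0 + 111 + 154 + 118 + 279 = 662
N̂ = 2776820 / 662 ≈ 4194.6 → 4195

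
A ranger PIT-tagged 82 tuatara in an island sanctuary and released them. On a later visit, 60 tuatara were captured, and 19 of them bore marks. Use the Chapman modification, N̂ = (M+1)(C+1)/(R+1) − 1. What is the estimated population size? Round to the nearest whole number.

N ≈ 252

N̂ = (82+1)(60+1)/(19+1) − 1 = 83·61/20 − 1
= 5063/20 − 1 ≈ 253.2 − 1 ≈ 252.2 → 252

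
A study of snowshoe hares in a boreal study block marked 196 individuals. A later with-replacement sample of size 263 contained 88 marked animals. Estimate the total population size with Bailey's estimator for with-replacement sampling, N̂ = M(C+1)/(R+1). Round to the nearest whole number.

N̂ = 196·(263+1)/(88+1) = 196·264/89 = 51744/89 ≈ 581.4 → 581

N ≈ 581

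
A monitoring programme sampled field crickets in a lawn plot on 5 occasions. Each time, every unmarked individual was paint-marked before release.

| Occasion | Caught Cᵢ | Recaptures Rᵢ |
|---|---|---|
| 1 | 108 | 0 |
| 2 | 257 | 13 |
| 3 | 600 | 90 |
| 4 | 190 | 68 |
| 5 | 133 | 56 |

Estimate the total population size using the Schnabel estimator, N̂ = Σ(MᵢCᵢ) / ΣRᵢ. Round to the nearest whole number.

Marked at large before each occasion: Mᵢ = Σⱼ<ᵢ (Cⱼ − Rⱼ) → M1=0, M2=108, M3=352, M4=862, M5=984
Σ MᵢCᵢ = 0·108 + 108·257 + 352·600 + 862·190 + 984·133 = 0 + 27756 + 211200 + 163780 + 130872 = 533608
Σ Rᵢ = 0 + 13 + 90 + 68 + 56 = 227
N̂ = 533608 / 227 ≈ 2350.7 → 2351

N ≈ 2351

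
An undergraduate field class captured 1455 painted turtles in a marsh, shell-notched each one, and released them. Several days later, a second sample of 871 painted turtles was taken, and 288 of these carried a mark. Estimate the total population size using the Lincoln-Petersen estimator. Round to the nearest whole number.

Lincoln-Petersen assumes M/N = R/C, so N = M·C / R.
N = (1455 × 871) / 288 = 1267305 / 288 ≈ 4400.4 → 4400

N ≈ 4400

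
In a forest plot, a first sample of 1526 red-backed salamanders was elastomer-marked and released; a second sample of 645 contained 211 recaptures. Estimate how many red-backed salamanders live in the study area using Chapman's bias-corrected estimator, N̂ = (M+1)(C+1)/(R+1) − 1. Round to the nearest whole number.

N ≈ 4652

N̂ = (1526+1)(645+1)/(211+1) − 1 = 1527·646/212 − 1
= 986442/212 − 1 ≈ 4653.0 − 1 ≈ 4652.0 → 4652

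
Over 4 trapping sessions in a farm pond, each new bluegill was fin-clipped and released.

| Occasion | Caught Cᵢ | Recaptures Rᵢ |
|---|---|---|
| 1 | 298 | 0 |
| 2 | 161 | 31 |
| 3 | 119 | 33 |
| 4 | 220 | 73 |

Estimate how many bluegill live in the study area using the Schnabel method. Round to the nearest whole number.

N ≈ 1547

Marked at large before each occasion: Mᵢ = Σⱼ<ᵢ (Cⱼ − Rⱼ) → M1=0, M2=298, M3=428, M4=514
Σ MᵢCᵢ = 0·298 + 298·161 + 428·119 + 514·220 = 0 + 47978 + 50932 + 113080 = 211990
Σ Rᵢ = 0 + 31 + 33 + 73 = 137
N̂ = 211990 / 137 ≈ 1547.4 → 1547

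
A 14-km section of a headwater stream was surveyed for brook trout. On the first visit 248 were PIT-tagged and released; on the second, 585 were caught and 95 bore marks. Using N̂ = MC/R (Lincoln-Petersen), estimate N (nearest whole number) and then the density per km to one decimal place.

N̂ = 248·585/95 = 145080/95 ≈ 1527.2 → 1527
Density = N̂ / area = 1527 / 14 ≈ 109.07 → 109.1 per km

density ≈ 109.1 brook trout per km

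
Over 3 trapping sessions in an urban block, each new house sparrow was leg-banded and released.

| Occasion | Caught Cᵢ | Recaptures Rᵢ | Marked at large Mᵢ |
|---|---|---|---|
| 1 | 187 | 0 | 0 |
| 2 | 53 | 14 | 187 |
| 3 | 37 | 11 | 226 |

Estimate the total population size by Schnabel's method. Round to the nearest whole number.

Σ MᵢCᵢ = 0·187 + 187·53 + 226·37 = 0 + 9911 + 8362 = 18273
Σ Rᵢ = 0 + 14 + 11 = 25
N̂ = 18273 / 25 ≈ 730.9 → 731

N ≈ 731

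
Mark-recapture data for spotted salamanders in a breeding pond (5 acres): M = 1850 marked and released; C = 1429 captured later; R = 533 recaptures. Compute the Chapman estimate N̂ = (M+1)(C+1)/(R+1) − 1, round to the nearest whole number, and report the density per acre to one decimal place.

N̂ = 1851·1430/534 − 1 = 2646930/534 − 1 ≈ 4955.8 → 4956
Density = N̂ / area = 4956 / 5 ≈ 991.20 → 991.2 per acre

density ≈ 991.2 spotted salamanders per acre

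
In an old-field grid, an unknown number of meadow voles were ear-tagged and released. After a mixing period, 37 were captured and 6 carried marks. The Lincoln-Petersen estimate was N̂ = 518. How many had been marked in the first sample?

From N = M·C/R: M = N·R / C = 518·6 / 37 = 3108 / 37 = 84.

M = 84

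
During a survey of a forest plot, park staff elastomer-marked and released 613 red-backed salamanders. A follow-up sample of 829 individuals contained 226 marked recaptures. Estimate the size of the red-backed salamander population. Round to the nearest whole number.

N = (613 × 829) / 226 = 508177 / 226 ≈ 2248.6 → 2249

N ≈ 2249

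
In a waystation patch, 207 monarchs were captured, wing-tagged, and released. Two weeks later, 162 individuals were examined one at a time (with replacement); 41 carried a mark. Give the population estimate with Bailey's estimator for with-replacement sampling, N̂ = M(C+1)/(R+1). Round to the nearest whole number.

N̂ = 207·(162+1)/(41+1) = 207·163/42 = 33741/42 ≈ 803.4 → 803

N ≈ 803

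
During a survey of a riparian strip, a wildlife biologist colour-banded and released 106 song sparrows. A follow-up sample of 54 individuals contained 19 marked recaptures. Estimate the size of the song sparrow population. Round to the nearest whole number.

N = (106 × 54) / 19 = 5724 / 19 ≈ 301.3 → 301

N ≈ 301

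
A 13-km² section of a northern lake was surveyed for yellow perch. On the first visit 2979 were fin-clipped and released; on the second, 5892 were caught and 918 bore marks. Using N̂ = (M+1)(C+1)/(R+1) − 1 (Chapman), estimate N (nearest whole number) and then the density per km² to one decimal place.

density ≈ 1469.8 yellow perch per km²

N̂ = 2980·5893/919 − 1 = 17561140/919 − 1 ≈ 19108.0 → 19108
Density = N̂ / area = 19108 / 13 ≈ 1469.846 → 1469.8 per km²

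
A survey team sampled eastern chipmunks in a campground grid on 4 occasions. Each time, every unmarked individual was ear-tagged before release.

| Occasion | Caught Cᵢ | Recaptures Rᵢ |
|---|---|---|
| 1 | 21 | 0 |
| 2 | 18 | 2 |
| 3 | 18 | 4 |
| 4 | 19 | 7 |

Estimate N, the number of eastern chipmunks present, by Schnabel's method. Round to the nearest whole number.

Marked at large before each occasion: Mᵢ = Σⱼ<ᵢ (Cⱼ − Rⱼ) → M1=0, M2=21, M3=37, M4=51
Σ MᵢCᵢ = 0·21 + 21·18 + 37·18 + 51·19 = 0 + 378 + 666 + 969 = 2013
Σ Rᵢ = 0 + 2 + 4 + 7 = 13
N̂ = 2013 / 13 ≈ 154.8 → 155

N ≈ 155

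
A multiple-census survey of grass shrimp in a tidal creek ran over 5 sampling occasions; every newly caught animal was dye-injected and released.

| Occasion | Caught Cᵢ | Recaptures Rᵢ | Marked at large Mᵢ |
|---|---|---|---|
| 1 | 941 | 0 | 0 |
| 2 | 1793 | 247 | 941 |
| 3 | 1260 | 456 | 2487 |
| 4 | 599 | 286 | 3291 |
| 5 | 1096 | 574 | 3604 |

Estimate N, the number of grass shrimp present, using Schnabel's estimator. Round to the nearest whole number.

Σ MᵢCᵢ = 0·941 + 941·1793 + 2487·1260 + 3291·599 + 3604·1096 = 0 + 1687213 + 3133620 + 1971309 + 3949984 = 10742126
Σ Rᵢ = 0 + 247 + 456 + 286 + 574 = 1563
N̂ = 10742126 / 1563 ≈ 6872.8 → 6873

N ≈ 6873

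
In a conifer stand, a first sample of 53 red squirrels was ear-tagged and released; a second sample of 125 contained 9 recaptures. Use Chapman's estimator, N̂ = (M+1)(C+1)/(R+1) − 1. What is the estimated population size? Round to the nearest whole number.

N̂ = (53+1)(125+1)/(9+1) − 1 = 54·126/10 − 1
= 6804/10 − 1 ≈ 680.4 − 1 ≈ 679.4 → 679

N ≈ 679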